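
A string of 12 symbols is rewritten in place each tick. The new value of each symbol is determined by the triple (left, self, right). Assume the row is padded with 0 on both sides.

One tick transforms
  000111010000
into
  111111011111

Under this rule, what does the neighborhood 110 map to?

At position 5 the neighborhood is 110; the next row has 1 there.

1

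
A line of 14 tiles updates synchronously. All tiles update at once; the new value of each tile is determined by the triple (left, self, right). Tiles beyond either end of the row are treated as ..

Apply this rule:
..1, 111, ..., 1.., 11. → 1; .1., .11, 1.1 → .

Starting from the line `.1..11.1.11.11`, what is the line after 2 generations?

...1..1111.11.

generation 1: 1.11.1....1..1
generation 2: ...1..1111.11.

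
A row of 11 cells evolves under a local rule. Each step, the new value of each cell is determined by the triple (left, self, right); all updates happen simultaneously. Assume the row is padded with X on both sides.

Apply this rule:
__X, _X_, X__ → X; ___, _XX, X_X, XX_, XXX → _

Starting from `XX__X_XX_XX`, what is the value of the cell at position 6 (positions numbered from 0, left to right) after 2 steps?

__XXX______
XX___X____X
position 6 holds _

_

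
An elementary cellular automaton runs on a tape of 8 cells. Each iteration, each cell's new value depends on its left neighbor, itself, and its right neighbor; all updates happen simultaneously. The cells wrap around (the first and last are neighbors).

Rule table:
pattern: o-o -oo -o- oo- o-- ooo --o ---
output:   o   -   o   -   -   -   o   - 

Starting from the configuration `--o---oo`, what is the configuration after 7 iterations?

iteration 1: -oo--o--
iteration 2: o---oo--
iteration 3: o--o---o
iteration 4: --oo--o-
iteration 5: -o---oo-
iteration 6: oo--o---
iteration 7: ---oo--o

---oo--o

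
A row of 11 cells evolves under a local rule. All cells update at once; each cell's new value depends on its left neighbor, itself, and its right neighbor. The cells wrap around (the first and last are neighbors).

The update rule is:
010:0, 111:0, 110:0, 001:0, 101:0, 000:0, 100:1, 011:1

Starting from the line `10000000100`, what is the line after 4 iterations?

iteration 1: 01000000010
iteration 2: 00100000001
iteration 3: 10010000000
iteration 4: 01001000000

01001000000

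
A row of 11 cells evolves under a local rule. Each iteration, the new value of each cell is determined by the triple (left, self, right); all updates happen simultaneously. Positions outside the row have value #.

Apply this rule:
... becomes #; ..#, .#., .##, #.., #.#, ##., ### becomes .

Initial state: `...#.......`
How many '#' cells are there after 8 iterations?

iteration 1: .#...#####.
iteration 2: ...#.......  (repeats iteration 0; period 2)
iteration 8: ...#.......
count of #: 1

1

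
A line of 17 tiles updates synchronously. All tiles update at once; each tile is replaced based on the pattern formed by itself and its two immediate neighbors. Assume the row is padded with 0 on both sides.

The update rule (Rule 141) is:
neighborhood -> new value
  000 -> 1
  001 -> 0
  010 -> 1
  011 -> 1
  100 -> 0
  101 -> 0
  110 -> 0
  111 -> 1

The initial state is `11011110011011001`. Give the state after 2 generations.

10011001010010101

generation 1: 10011100010010001
generation 2: 10011001010010101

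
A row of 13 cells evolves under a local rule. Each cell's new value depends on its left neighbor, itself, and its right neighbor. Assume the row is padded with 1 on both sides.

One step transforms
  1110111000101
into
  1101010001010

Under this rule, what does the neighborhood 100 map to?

0

At position 7 the neighborhood is 100; the next row has 0 there.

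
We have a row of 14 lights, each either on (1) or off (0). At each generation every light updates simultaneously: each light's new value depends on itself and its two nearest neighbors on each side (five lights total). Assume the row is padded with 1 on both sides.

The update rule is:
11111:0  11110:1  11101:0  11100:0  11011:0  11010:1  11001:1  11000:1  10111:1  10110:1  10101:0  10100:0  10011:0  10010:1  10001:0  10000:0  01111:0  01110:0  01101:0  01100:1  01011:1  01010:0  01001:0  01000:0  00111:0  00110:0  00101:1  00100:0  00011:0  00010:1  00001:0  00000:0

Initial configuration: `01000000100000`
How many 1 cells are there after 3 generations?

2

generation 1: 10000001000000
generation 2: 01000010000000
generation 3: 10000100000000
count of 1: 2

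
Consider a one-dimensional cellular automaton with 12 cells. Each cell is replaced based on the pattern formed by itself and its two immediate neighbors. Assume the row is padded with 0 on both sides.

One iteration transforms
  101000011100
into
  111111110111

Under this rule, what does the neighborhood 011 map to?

At position 7 the neighborhood is 011; the next row has 1 there.

1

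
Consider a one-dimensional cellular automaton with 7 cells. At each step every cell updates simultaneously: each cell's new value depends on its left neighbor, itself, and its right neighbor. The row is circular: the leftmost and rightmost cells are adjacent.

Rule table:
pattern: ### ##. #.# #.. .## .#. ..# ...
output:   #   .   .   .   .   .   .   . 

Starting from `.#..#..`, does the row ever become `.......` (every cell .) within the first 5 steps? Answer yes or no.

yes

step 1: .......
all cells are . at step 1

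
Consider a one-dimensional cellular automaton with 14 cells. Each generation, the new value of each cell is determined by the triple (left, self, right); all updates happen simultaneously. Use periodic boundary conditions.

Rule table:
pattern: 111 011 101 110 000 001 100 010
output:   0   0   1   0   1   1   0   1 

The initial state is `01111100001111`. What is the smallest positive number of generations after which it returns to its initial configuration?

10000001110000
10111110000111
01000000111000
11011111000011
00100000011100
11101111100001
00010000001110
11110111110000
00001000000111
01111011111000
10000100000011
00111101111100
11000010000001
00011110111110
11100001000000
00001111011111
01110000100000
10000111101111
00111000010000
11000011110111
00011100001000
11100001111011
00001110000100
11110000111101
00000111000010
11111000011110
00000011100001
01111100001111

28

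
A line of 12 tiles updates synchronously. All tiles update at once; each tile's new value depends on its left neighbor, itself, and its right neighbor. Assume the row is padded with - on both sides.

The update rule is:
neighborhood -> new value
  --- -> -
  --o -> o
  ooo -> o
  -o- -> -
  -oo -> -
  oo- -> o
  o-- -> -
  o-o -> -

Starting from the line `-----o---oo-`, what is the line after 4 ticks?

tick 1: ----o---o-o-
tick 2: ---o---o----
tick 3: --o---o-----
tick 4: -o---o------

-o---o------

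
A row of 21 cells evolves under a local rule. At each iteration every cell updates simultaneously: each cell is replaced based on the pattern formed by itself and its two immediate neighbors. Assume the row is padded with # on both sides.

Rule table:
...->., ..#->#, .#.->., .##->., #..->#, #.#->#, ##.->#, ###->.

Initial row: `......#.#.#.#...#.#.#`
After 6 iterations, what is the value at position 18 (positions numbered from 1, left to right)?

iteration 1: #....#.#.#.#.#.#.#.#.
iteration 2: ##..#.#.#.#.#.#.#.#.#
iteration 3: .###.#.#.#.#.#.#.#.#.
iteration 4: #..##.#.#.#.#.#.#.#.#
iteration 5: ###.##.#.#.#.#.#.#.#.
iteration 6: ..##.##.#.#.#.#.#.#.#
position 18 holds .

.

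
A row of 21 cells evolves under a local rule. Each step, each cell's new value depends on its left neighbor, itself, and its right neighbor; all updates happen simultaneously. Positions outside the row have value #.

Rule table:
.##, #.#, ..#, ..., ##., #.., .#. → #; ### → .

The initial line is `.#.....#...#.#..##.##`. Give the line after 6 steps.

####################.
...................##
####################.  (repeats step 1; period 2)
step 6: ...................##

...................##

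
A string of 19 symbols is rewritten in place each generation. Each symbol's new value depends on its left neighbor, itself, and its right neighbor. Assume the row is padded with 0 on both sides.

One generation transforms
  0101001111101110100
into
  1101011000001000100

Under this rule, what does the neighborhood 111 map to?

At position 7 the neighborhood is 111; the next row has 0 there.

0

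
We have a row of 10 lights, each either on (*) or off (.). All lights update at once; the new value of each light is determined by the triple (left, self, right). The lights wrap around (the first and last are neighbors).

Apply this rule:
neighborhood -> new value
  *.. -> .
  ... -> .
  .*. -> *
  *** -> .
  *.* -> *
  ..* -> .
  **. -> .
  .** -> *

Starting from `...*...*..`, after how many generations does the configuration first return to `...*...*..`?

1

...*...*..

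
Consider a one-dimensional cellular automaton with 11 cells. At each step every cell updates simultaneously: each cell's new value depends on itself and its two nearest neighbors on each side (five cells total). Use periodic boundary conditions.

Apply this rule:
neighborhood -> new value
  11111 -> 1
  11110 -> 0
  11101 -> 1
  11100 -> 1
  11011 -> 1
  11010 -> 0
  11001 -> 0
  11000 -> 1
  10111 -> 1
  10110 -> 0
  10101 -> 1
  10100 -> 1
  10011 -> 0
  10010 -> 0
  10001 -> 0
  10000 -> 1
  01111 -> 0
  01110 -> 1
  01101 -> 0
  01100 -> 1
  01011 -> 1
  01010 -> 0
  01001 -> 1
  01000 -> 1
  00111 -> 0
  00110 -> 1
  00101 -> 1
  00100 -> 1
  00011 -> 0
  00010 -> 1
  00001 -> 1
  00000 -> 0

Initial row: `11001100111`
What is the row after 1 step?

01001100001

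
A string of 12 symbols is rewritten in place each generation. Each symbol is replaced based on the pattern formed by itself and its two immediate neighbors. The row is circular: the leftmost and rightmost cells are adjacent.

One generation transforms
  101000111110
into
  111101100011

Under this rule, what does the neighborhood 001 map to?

1

At position 5 the neighborhood is 001; the next row has 1 there.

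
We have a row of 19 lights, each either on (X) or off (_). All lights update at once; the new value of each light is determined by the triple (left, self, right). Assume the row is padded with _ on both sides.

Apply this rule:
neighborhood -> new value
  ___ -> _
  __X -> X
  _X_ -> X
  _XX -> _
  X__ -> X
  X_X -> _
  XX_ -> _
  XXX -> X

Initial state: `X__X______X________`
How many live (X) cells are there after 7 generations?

XXXXX____XXX_______
_XXX_X__X_X_X______
X_X__XXXX_X_XX_____
X_XXX_XX__X___X____
X__X____XXXX_XXX___
XXXXX__X_XX___X_X__
_XXX_XXX___X_XX_XX_
count of X: 11

11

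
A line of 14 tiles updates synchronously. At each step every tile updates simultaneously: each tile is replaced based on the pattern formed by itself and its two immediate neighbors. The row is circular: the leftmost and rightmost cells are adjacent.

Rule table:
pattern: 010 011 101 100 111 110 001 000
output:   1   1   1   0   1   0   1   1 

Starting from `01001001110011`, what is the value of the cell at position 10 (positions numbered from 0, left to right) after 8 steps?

11011011100110
10110111001101
01101110011011
11011100110110
10111001101101
01110011011011
11100110110110
11001101101101
position 10 holds 1

1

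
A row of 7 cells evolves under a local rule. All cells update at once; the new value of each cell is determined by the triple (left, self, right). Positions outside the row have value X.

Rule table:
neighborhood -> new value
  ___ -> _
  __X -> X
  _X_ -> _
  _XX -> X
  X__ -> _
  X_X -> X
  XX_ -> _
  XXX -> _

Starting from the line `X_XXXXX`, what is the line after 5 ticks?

_XX____
XX____X
_____XX
____XX_
___XX_X

___XX_X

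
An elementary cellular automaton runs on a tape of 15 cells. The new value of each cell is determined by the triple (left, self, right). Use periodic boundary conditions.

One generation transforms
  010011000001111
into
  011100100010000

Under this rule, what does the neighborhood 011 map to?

0

At position 4 the neighborhood is 011; the next row has 0 there.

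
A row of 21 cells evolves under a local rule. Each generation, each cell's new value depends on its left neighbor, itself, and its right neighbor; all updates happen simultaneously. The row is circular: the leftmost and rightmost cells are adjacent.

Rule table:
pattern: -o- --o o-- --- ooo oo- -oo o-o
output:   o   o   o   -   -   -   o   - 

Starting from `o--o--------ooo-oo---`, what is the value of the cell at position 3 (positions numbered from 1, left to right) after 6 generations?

ooooo------oo---o-o-o
-----o----oo-o-oo-o-o
o---ooo--oo--o-o--o-o
-o-oo--ooo-ooo-oooo-o
-o-o-ooo---o---o----o
-o-o-o--o-ooo-ooo--oo
position 3 holds -

-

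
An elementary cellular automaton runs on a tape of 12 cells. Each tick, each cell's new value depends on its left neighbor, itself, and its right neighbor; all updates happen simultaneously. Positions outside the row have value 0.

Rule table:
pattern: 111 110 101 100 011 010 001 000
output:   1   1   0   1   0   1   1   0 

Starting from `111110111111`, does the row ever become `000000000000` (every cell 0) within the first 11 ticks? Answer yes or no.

011110011111
101111101111
100111100111
111011111011
011001111001
101110111111
100110011111
111011101111
011001100111
101110111011
100110011001
tick 11 is 100110011001, still not uniform 0

no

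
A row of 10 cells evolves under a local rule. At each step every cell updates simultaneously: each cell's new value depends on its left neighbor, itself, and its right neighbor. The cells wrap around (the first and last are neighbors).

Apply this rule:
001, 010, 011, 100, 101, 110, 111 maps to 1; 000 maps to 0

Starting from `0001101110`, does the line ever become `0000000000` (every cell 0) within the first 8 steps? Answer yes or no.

no

0011111111
1111111111
1111111111  (fixed point — unchanged through step 8)
step 8 is 1111111111, still not uniform 0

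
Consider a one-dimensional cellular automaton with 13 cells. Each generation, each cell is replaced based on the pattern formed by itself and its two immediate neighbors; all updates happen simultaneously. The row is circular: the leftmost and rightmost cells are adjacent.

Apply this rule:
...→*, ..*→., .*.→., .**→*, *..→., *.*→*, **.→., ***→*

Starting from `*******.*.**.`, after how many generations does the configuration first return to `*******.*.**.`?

13

generation 1: ******.*.**.*
generation 2: *****.*.**.**
generation 3: ****.*.**.***
generation 4: ***.*.**.****
generation 5: **.*.**.*****
generation 6: *.*.**.******
generation 7: .*.**.*******
generation 8: *.**.*******.
generation 9: .**.*******.*
generation 10: **.*******.*.
generation 11: *.*******.*.*
generation 12: .*******.*.**
generation 13: *******.*.**.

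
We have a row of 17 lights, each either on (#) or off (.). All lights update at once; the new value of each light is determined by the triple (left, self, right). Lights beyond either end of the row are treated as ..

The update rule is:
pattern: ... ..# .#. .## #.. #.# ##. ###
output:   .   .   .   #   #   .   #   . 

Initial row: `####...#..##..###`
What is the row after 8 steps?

.........###.....

step 1: #..##...#.###.#.#
step 2: .#.###....#.#....
step 3: ...#.##......#...
step 4: .....###......#..
step 5: .....#.##......#.
step 6: .......###......#
step 7: .......#.##......
step 8: .........###.....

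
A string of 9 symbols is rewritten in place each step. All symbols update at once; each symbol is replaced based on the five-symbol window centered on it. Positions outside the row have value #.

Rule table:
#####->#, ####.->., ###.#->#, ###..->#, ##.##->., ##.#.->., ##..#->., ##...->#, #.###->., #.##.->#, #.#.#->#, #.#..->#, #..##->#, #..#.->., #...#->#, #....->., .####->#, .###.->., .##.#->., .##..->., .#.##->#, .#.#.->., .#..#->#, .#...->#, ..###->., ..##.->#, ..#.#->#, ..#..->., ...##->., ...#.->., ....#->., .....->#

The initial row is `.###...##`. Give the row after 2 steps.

step 1: ...###..#
step 2: ##...#.#.

##...#.#.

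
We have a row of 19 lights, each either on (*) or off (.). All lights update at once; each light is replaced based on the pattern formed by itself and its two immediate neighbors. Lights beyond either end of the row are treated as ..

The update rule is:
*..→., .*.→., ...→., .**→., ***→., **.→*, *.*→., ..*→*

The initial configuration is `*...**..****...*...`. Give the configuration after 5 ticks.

.......*..*........

...*.*.*...*..*....
..*.......*..*.....
.*.......*..*......
*.......*..*.......
.......*..*........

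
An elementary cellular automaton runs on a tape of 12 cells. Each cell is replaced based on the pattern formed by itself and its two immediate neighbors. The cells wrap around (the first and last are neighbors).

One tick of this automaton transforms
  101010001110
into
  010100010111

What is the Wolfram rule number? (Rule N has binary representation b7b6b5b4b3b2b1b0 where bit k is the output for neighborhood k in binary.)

position 9: 111 → 1  (bit 7 = 1)
position 10: 110 → 1  (bit 6 = 1)
position 1: 101 → 1  (bit 5 = 1)
position 5: 100 → 0  (bit 4 = 0)
position 8: 011 → 0  (bit 3 = 0)
position 0: 010 → 0  (bit 2 = 0)
position 7: 001 → 1  (bit 1 = 1)
position 6: 000 → 0  (bit 0 = 0)
bits b7..b0 = 11100010 = 226

226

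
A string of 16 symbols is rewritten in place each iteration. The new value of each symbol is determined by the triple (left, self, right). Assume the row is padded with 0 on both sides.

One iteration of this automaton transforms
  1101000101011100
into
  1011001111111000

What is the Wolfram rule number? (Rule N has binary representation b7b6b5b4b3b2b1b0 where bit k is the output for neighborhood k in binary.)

position 12: 111 → 1  (bit 7 = 1)
position 1: 110 → 0  (bit 6 = 0)
position 2: 101 → 1  (bit 5 = 1)
position 4: 100 → 0  (bit 4 = 0)
position 0: 011 → 1  (bit 3 = 1)
position 3: 010 → 1  (bit 2 = 1)
position 6: 001 → 1  (bit 1 = 1)
position 5: 000 → 0  (bit 0 = 0)
bits b7..b0 = 10101110 = 174

174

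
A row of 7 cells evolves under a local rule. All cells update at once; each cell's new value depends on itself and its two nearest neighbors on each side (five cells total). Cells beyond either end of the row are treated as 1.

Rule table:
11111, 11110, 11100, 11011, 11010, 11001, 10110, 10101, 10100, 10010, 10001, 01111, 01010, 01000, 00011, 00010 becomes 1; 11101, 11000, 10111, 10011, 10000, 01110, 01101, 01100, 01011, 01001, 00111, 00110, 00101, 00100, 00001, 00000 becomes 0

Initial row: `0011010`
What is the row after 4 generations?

1000110
1011001
0110100
1101100

1101100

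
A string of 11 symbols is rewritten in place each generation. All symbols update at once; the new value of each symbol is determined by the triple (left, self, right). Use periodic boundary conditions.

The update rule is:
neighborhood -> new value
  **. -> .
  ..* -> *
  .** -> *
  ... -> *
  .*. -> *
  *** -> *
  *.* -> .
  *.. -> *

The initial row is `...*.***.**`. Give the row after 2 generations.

generation 1: ****.**..*.
generation 2: ***..*.***.

***..*.***.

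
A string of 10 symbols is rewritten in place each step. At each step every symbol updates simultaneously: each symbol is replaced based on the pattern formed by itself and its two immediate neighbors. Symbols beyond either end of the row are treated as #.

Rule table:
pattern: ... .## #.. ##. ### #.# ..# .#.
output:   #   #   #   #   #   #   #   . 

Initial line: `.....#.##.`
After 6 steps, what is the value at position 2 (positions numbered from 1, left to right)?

step 1: #####.####
step 2: ##########
step 3: ##########  (fixed point — unchanged through step 6)
position 2 holds #

#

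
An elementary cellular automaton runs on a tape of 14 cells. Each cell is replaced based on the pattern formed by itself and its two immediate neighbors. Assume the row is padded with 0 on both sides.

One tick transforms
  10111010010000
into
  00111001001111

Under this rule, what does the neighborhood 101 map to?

0

At position 1 the neighborhood is 101; the next row has 0 there.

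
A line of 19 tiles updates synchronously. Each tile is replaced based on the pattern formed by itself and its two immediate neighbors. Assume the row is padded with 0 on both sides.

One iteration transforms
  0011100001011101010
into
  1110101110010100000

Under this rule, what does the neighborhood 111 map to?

0

At position 3 the neighborhood is 111; the next row has 0 there.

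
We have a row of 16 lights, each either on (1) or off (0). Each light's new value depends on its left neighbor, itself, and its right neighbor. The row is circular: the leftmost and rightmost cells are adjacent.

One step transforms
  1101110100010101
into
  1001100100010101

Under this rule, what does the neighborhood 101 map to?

0

At position 2 the neighborhood is 101; the next row has 0 there.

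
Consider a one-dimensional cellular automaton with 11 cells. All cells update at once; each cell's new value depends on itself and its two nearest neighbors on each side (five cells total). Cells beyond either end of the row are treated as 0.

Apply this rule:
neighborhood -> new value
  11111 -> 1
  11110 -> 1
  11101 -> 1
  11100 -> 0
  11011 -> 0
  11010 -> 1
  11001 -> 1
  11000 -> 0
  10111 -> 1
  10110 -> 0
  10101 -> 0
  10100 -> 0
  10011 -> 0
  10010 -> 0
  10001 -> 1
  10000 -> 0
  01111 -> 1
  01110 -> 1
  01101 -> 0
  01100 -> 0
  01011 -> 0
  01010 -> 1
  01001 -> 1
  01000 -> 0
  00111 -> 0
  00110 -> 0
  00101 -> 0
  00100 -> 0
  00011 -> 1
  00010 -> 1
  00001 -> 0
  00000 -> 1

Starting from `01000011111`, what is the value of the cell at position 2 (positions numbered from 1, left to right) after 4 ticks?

0

10000101110
00001001100
11010100000
00101000111
position 2 holds 0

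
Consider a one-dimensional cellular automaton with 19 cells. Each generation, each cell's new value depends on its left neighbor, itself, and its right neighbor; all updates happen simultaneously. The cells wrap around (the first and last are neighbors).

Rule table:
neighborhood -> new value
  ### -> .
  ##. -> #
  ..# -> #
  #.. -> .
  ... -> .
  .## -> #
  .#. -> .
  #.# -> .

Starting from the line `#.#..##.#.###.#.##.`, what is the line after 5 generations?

###...#.....##.#...

generation 1: ....###...#.#...##.
generation 2: ...##.#..#.....###.
generation 3: ..###...#.....##.#.
generation 4: .##.#..#.....###...
generation 5: ###...#.....##.#...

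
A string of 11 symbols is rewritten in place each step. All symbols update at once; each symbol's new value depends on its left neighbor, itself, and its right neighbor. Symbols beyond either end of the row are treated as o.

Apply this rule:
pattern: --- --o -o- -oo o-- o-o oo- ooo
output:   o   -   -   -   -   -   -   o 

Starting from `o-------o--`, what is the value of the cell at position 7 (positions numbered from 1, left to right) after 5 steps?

-

--ooooo----
---ooo--oo-
-o--o------
------oooo-
-oooo--oo--
position 7 holds -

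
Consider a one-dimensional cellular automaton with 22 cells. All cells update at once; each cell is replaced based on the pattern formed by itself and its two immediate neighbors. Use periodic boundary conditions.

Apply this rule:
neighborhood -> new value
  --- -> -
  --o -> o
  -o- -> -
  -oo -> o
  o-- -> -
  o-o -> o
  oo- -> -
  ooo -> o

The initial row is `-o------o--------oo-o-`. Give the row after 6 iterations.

--o--------oo-o--o----

o------o--------oo-o--
------o--------oo-o--o
-----o--------oo-o--o-
----o--------oo-o--o--
---o--------oo-o--o---
--o--------oo-o--o----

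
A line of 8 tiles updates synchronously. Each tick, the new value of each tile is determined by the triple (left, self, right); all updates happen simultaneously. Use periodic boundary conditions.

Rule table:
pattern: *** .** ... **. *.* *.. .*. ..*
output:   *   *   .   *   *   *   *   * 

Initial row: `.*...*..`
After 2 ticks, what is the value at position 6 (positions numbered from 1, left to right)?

*

***.***.
********
position 6 holds *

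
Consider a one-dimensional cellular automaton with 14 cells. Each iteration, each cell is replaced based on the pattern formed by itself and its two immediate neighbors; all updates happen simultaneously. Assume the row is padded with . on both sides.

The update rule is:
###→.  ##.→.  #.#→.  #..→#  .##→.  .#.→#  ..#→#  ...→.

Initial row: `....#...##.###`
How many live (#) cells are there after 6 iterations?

5

...###.#......
..#....##.....
.###..#..#....
#...#######...
##.#.......#..
...##.....###.
count of #: 5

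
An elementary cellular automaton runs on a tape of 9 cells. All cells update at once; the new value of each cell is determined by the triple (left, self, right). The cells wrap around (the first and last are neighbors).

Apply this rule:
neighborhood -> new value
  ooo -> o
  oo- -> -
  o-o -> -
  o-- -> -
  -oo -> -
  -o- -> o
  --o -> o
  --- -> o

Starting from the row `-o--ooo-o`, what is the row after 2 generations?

-o-o-o-oo

-o-o-o--o
-o-o-o-oo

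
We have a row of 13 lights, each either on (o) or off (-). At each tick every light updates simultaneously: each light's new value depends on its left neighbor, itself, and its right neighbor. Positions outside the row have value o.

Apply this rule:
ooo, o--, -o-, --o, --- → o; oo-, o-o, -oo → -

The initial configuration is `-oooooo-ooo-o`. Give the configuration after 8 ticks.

-oooooooooo-o

tick 1: --oooo---o---
tick 2: oo-oo-ooooooo
tick 3: o------oooooo
tick 4: -oooooo-ooooo
tick 5: --oooo---oooo
tick 6: oo-oo-ooo-ooo
tick 7: o------o---oo
tick 8: -oooooooooo-o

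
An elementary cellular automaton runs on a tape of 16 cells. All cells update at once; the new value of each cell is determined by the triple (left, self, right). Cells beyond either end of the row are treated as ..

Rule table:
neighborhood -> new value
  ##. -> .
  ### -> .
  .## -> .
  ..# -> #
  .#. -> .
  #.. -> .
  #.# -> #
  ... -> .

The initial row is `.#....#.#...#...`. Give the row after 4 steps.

#....#.#...#....
....#.#...#.....
...#.#...#......
..#.#...#.......

..#.#...#.......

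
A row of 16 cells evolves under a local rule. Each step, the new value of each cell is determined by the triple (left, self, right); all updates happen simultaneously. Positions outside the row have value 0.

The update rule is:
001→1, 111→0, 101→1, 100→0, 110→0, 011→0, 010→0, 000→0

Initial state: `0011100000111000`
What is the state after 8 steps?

step 1: 0100000001000000
step 2: 1000000010000000
step 3: 0000000100000000
step 4: 0000001000000000
step 5: 0000010000000000
step 6: 0000100000000000
step 7: 0001000000000000
step 8: 0010000000000000

0010000000000000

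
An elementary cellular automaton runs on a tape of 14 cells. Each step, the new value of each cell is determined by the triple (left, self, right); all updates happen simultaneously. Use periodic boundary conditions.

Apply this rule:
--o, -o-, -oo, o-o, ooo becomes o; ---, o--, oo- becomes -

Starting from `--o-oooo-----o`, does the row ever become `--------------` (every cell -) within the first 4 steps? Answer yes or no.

no

step 1: -oooooo-----oo
step 2: oooooo-----oo-
step 3: ooooo-----oo-o
step 4: oooo-----oo-oo
step 4 is oooo-----oo-oo, still not uniform -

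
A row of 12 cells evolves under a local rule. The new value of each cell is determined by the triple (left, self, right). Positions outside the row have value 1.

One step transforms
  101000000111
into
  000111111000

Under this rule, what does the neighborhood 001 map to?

1

At position 8 the neighborhood is 001; the next row has 1 there.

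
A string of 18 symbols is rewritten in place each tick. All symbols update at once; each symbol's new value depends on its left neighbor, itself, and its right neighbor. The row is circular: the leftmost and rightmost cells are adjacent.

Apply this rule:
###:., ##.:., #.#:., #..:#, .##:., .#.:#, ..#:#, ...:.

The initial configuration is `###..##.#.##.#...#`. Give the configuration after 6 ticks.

...##...#....##.#.
..#..#.###..#...##
######....####.#..
......#..#.....###
#....######...#...
##..#......#.###.#

##..#......#.###.#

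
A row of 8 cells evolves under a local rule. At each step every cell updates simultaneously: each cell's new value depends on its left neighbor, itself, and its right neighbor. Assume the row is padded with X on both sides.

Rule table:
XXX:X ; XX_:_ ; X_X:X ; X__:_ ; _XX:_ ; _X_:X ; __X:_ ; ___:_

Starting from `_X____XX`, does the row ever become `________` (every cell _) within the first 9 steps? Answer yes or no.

yes

XX_____X
X_______
________
all cells are _ at step 3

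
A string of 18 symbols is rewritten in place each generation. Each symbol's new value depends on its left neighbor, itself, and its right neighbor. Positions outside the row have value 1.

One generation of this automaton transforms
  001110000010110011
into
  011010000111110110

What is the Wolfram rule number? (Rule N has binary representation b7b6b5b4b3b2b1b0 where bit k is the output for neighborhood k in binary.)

position 3: 111 → 0  (bit 7 = 0)
position 4: 110 → 1  (bit 6 = 1)
position 11: 101 → 1  (bit 5 = 1)
position 0: 100 → 0  (bit 4 = 0)
position 2: 011 → 1  (bit 3 = 1)
position 10: 010 → 1  (bit 2 = 1)
position 1: 001 → 1  (bit 1 = 1)
position 6: 000 → 0  (bit 0 = 0)
bits b7..b0 = 01101110 = 110

110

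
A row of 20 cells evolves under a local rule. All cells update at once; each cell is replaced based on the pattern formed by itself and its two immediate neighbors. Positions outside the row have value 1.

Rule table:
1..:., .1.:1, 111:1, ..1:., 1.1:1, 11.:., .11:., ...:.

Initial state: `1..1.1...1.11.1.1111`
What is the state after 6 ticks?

...111...11..111.111
....1.........1.1.11
....1.........1111.1
....1..........11.1.
....1............111
....1.............11

....1.............11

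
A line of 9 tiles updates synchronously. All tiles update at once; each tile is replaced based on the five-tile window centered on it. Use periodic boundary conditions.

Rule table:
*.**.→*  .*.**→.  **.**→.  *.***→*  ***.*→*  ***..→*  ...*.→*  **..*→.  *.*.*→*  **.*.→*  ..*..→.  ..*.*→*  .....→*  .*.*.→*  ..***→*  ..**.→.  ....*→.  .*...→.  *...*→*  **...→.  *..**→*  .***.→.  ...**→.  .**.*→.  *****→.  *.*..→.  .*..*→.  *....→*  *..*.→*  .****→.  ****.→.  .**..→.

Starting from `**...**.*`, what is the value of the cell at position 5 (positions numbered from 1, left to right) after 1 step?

step 1: .*.*....*
position 5 holds .

.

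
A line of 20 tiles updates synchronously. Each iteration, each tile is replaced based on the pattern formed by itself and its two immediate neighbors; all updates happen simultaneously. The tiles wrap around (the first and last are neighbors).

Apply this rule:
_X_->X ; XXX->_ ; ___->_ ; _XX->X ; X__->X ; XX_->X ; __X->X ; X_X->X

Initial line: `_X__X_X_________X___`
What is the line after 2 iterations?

X______XX_____XX_XXX

XXXXXXXX_______XXX__
X______XX_____XX_XXX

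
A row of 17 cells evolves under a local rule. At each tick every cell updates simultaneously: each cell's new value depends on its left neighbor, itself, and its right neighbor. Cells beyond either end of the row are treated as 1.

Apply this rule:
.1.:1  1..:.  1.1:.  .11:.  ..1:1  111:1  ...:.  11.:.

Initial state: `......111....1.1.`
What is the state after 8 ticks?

.1.1..11..11.1...

.....1.1....11.1.
....11.1...1...1.
...1...1..11..11.
..11..11.1...1...
.1...1...1..11..1
.1..11..11.1...1.
.1.1...1...1..11.
.1.1..11..11.1...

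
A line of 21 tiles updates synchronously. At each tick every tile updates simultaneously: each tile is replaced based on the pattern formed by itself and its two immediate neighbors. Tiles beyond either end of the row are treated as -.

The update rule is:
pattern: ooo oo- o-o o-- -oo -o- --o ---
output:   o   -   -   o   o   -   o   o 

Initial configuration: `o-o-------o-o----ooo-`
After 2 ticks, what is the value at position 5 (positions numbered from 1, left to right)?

o

---ooooooo---oooooo-o
ooooooooo-oooooooo---
position 5 holds o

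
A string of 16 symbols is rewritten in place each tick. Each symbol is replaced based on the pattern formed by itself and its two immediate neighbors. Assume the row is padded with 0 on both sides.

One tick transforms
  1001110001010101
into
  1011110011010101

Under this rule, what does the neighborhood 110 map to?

At position 5 the neighborhood is 110; the next row has 1 there.

1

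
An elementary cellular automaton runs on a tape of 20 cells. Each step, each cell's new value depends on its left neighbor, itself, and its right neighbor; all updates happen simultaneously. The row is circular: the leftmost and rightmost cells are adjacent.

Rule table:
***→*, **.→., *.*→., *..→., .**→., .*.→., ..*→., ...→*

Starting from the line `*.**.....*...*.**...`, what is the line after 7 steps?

*..**....**..*******

.....***...*......*.
****..*..*...****...
.**........*..**..*.
....******..........
***..****..*********
**....**....********
*..**....**..*******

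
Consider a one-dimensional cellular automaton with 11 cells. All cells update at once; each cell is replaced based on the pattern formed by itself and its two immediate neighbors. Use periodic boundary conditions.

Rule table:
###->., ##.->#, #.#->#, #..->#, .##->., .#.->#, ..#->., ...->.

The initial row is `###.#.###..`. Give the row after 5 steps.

..####..##.
.....##..##
#.....##..#
##.....##..
.##.....##.

.##.....##.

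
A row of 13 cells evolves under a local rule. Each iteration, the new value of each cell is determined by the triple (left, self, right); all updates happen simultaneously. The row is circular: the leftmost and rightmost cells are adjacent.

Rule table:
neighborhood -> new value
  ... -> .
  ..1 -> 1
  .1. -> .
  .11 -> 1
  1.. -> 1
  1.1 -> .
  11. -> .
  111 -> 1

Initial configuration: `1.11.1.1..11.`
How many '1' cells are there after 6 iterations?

6

..1.....111..
.1.1...111.1.
1...1.111...1
.1.1..11.1.11
....111....1.
...111.1..1.1
count of 1: 6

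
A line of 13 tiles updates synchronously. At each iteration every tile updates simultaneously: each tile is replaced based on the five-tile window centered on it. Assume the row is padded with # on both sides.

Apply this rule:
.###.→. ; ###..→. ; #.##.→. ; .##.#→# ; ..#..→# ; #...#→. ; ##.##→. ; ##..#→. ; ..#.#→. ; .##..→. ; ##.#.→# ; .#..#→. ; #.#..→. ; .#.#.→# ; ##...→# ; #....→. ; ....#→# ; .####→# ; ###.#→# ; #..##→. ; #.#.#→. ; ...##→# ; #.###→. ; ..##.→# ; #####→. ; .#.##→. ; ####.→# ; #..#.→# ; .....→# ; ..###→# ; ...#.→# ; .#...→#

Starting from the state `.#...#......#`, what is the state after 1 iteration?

#.#.###.#####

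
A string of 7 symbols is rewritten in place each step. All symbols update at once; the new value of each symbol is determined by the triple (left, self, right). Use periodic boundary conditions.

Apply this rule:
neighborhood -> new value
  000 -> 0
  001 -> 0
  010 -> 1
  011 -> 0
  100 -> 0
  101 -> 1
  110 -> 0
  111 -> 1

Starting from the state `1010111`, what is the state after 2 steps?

1010100

0111011
1010100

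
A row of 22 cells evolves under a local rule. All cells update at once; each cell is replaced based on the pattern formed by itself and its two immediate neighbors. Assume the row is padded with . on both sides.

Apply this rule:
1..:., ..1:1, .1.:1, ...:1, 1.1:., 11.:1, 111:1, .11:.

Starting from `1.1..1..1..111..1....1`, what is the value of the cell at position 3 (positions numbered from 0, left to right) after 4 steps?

1.1.11.11.1.11.11.1111
1.1..1..1.1..1..1..111
1.1.11.11.1.11.11.1.11
1.1..1..1.1..1..1.1..1
position 3 holds .

.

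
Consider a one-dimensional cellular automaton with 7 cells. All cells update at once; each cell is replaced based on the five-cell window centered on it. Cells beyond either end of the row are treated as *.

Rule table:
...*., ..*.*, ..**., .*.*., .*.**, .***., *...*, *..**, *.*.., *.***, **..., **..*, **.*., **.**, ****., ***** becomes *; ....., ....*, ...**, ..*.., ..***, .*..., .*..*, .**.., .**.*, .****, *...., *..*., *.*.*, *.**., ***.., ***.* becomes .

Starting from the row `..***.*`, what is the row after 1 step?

**.*.**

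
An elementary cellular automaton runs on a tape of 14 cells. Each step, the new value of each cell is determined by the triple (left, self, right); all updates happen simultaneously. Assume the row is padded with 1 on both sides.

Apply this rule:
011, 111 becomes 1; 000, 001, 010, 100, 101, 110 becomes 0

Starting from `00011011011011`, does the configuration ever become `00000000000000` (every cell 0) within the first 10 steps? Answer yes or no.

step 1: 00010010010011
step 2: 00000000000011
step 3: 00000000000011  (fixed point — unchanged through step 10)
step 10 is 00000000000011, still not uniform 0

no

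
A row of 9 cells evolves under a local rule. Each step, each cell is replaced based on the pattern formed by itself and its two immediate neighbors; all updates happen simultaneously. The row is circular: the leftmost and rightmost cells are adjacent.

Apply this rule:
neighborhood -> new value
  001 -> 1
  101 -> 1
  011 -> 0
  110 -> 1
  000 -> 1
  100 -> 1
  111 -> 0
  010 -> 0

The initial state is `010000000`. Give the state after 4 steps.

100000001

101111111
110000000
011111111
100000001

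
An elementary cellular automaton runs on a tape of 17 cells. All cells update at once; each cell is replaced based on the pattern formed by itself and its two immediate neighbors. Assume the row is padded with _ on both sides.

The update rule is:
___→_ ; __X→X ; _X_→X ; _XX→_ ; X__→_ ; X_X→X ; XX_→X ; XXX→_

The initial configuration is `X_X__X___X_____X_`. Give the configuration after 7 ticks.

tick 1: XXX_XX__XX____XX_
tick 2: __XX_X_X_X___X_X_
tick 3: _X_XXXXXXX__XXXX_
tick 4: XXX______X_X___X_
tick 5: __X_____XXXX__XX_
tick 6: _XX____X___X_X_X_
tick 7: X_X___XX__XXXXXX_

X_X___XX__XXXXXX_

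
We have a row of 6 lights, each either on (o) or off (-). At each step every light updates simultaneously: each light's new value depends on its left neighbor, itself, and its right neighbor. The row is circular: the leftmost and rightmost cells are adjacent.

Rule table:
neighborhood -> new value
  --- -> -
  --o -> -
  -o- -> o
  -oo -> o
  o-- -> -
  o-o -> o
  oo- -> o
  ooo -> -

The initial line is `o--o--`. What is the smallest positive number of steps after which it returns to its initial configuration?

step 1: o--o--

1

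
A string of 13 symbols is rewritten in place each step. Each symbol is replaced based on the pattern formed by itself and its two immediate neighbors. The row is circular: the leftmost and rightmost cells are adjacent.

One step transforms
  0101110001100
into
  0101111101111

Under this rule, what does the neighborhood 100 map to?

1

At position 6 the neighborhood is 100; the next row has 1 there.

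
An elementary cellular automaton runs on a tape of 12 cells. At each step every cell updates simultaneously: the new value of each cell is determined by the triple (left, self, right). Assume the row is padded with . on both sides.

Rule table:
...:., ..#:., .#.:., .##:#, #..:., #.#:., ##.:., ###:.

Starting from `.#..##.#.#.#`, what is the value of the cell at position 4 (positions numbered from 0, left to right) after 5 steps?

.

....#.......
............
............  (fixed point — unchanged through step 5)
position 4 holds .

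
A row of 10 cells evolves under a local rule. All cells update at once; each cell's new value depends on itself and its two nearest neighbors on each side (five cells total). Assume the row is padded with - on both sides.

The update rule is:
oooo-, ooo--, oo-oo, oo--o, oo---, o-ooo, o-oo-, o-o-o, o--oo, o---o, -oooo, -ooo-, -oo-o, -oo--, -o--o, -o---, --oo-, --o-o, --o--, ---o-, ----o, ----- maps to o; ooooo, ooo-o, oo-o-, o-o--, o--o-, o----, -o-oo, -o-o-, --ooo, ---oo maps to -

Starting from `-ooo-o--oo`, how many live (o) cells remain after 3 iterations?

iteration 1: --o---oooo
iteration 2: ooooo--ooo
iteration 3: -o-oooo-oo
count of o: 7

7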